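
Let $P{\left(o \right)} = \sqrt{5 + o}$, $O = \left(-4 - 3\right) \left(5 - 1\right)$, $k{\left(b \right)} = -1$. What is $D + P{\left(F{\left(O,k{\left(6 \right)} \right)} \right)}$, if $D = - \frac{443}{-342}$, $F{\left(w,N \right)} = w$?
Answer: $\frac{443}{342} + i \sqrt{23} \approx 1.2953 + 4.7958 i$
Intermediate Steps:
$O = -28$ ($O = \left(-7\right) 4 = -28$)
$D = \frac{443}{342}$ ($D = \left(-443\right) \left(- \frac{1}{342}\right) = \frac{443}{342} \approx 1.2953$)
$D + P{\left(F{\left(O,k{\left(6 \right)} \right)} \right)} = \frac{443}{342} + \sqrt{5 - 28} = \frac{443}{342} + \sqrt{-23} = \frac{443}{342} + i \sqrt{23}$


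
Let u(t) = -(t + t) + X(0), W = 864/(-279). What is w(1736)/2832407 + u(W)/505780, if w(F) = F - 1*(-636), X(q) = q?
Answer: 9433709276/11102454796565 ≈ 0.00084970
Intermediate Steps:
W = -96/31 (W = 864*(-1/279) = -96/31 ≈ -3.0968)
u(t) = -2*t (u(t) = -(t + t) + 0 = -2*t + 0 = -2*t)
w(F) = 636 + F (w(F) = F + 636 = 636 + F)
w(1736)/2832407 + u(W)/505780 = (636 + 1736)/2832407 - 2*(-96/31)/505780 = 2372*(1/2832407) + (192/31)*(1/505780) = 2372/2832407 + 48/3919795 = 9433709276/11102454796565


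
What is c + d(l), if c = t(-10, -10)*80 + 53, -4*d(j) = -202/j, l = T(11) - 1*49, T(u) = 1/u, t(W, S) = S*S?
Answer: 8663917/1076 ≈ 8052.0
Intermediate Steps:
t(W, S) = S²
l = -538/11 (l = 1/11 - 1*49 = 1/11 - 49 = -538/11 ≈ -48.909)
d(j) = 101/(2*j) (d(j) = -(-101)/(2*j) = 101/(2*j))
c = 8053 (c = (-10)²*80 + 53 = 100*80 + 53 = 8000 + 53 = 8053)
c + d(l) = 8053 + 101/(2*(-538/11)) = 8053 + (101/2)*(-11/538) = 8053 - 1111/1076 = 8663917/1076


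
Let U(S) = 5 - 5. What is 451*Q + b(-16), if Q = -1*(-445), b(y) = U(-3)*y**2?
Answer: 200695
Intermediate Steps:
U(S) = 0
b(y) = 0 (b(y) = 0*y**2 = 0)
Q = 445
451*Q + b(-16) = 451*445 + 0 = 200695 + 0 = 200695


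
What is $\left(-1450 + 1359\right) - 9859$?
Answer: $-9950$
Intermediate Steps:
$\left(-1450 + 1359\right) - 9859 = -91 - 9859 = -9950$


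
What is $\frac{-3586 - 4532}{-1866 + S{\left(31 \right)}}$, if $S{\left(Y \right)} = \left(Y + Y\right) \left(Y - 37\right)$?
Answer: $\frac{1353}{373} \approx 3.6273$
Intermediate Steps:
$S{\left(Y \right)} = 2 Y \left(-37 + Y\right)$
$\frac{-3586 - 4532}{-1866 + S{\left(31 \right)}} = \frac{-3586 - 4532}{-1866 + 2 \cdot 31 \left(-37 + 31\right)} = - \frac{8118}{-1866 + 2 \cdot 31 \left(-6\right)} = - \frac{8118}{-1866 - 372} = - \frac{8118}{-2238} = \left(-8118\right) \left(- \frac{1}{2238}\right) = \frac{1353}{373}$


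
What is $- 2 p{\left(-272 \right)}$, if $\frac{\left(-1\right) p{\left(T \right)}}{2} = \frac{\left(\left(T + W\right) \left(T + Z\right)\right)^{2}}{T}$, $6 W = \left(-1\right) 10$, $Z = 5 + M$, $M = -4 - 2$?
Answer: $- \frac{5581733521}{68} \approx -8.2084 \cdot 10^{7}$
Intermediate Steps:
$M = -6$
$Z = -1$ ($Z = 5 - 6 = -1$)
$W = - \frac{5}{3}$ ($W = \frac{\left(-1\right) 10}{6} = \frac{1}{6} \left(-10\right) = - \frac{5}{3} \approx -1.6667$)
$p{\left(T \right)} = - \frac{2 \left(-1 + T\right)^{2} \left(- \frac{5}{3} + T\right)^{2}}{T}$ ($p{\left(T \right)} = - 2 \frac{\left(\left(T - \frac{5}{3}\right) \left(T - 1\right)\right)^{2}}{T} = - 2 \frac{\left(\left(- \frac{5}{3} + T\right) \left(-1 + T\right)\right)^{2}}{T} = - 2 \frac{\left(\left(-1 + T\right) \left(- \frac{5}{3} + T\right)\right)^{2}}{T} = - 2 \frac{\left(-1 + T\right)^{2} \left(- \frac{5}{3} + T\right)^{2}}{T} = - \frac{2 \left(-1 + T\right)^{2} \left(- \frac{5}{3} + T\right)^{2}}{T}$)
$- 2 p{\left(-272 \right)} = - 2 \left(- \frac{2 \left(-1 - 272\right)^{2} \left(-5 + 3 \left(-272\right)\right)^{2}}{9 \left(-272\right)}\right) = - 2 \left(\left(- \frac{2}{9}\right) \left(- \frac{1}{272}\right) \left(-273\right)^{2} \left(-5 - 816\right)^{2}\right) = - 2 \left(\left(- \frac{2}{9}\right) \left(- \frac{1}{272}\right) 74529 \left(-821\right)^{2}\right) = - 2 \left(\left(- \frac{2}{9}\right) \left(- \frac{1}{272}\right) 74529 \cdot 674041\right) = \left(-2\right) \frac{5581733521}{136} = - \frac{5581733521}{68}$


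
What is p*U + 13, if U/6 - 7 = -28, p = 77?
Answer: -9689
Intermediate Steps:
U = -126 (U = 42 + 6*(-28) = 42 - 168 = -126)
p*U + 13 = 77*(-126) + 13 = -9702 + 13 = -9689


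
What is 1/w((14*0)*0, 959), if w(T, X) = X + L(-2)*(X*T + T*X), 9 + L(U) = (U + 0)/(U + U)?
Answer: 1/959 ≈ 0.0010428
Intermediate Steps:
L(U) = -17/2 (L(U) = -9 + (U + 0)/(U + U) = -9 + U/((2*U)) = -9 + U*(1/(2*U)) = -9 + ½ = -17/2)
w(T, X) = X - 17*T*X (w(T, X) = X - 17*(X*T + T*X)/2 = X - 17*(T*X + T*X)/2 = X - 17*T*X)
1/w((14*0)*0, 959) = 1/(959*(1 - 17*14*0*0)) = 1/(959*(1 - 0*0)) = 1/(959*(1 - 17*0)) = 1/(959*(1 + 0)) = 1/(959*1) = 1/959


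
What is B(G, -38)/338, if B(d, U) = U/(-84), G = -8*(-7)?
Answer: 19/14196 ≈ 0.0013384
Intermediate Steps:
G = 56
B(d, U) = -U/84 (B(d, U) = U*(-1/84) = -U/84)
B(G, -38)/338 = -1/84*(-38)/338 = (19/42)*(1/338) = 19/14196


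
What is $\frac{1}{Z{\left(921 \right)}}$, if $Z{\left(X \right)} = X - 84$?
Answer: $\frac{1}{837} \approx 0.0011947$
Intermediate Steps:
$Z{\left(X \right)} = -84 + X$
$\frac{1}{Z{\left(921 \right)}} = \frac{1}{-84 + 921} = \frac{1}{837}$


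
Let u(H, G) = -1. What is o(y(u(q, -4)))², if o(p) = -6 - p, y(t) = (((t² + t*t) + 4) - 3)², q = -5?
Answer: 225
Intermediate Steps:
y(t) = (1 + 2*t²)² (y(t) = (((t² + t²) + 4) - 3)² = ((2*t² + 4) - 3)² = ((4 + 2*t²) - 3)² = (1 + 2*t²)²)
o(y(u(q, -4)))² = (-6 - (1 + 2*(-1)²)²)² = (-6 - (1 + 2*1)²)² = (-6 - (1 + 2)²)² = (-6 - 1*3²)² = (-6 - 1*9)² = (-6 - 9)² = (-15)² = 225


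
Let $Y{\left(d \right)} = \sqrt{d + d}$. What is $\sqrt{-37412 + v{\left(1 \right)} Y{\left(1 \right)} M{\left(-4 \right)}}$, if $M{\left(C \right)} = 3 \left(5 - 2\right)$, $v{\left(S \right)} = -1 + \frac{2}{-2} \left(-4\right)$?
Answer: $\sqrt{-37412 + 27 \sqrt{2}} \approx 193.32 i$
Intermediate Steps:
$Y{\left(d \right)} = \sqrt{2} \sqrt{d}$ ($Y{\left(d \right)} = \sqrt{2 d} = \sqrt{2} \sqrt{d}$)
$v{\left(S \right)} = 3$ ($v{\left(S \right)} = -1 + 2 \left(- \frac{1}{2}\right) \left(-4\right) = -1 - -4 = -1 + 4 = 3$)
$M{\left(C \right)} = 9$ ($M{\left(C \right)} = 3 \cdot 3 = 9$)
$\sqrt{-37412 + v{\left(1 \right)} Y{\left(1 \right)} M{\left(-4 \right)}} = \sqrt{-37412 + 3 \sqrt{2} \sqrt{1} \cdot 9} = \sqrt{-37412 + 3 \sqrt{2} \cdot 1 \cdot 9} = \sqrt{-37412 + 3 \sqrt{2} \cdot 9} = \sqrt{-37412 + 27 \sqrt{2}}$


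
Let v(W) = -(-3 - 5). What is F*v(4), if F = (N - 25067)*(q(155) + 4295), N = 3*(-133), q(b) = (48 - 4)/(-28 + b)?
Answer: -111135457552/127 ≈ -8.7508e+8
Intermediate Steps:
q(b) = 44/(-28 + b)
v(W) = 8 (v(W) = -1*(-8) = 8)
N = -399
F = -13891932194/127 (F = (-399 - 25067)*(44/(-28 + 155) + 4295) = -25466*(44/127 + 4295) = -25466*545509/127 = -13891932194/127 ≈ -1.0939e+8)
F*v(4) = -13891932194/127*8 = -111135457552/127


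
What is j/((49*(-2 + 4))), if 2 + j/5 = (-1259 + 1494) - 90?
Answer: 715/98 ≈ 7.2959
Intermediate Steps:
j = 715 (j = -10 + 5*((-1259 + 1494) - 90) = -10 + 5*(235 - 90) = -10 + 5*145 = -10 + 725 = 715)
j/((49*(-2 + 4))) = 715/((49*(-2 + 4))) = 715/((49*2)) = 715/98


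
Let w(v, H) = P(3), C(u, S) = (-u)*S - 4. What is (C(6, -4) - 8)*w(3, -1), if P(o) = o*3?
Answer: 108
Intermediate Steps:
P(o) = 3*o
C(u, S) = -4 - S*u (C(u, S) = -S*u - 4 = -4 - S*u)
w(v, H) = 9 (w(v, H) = 3*3 = 9)
(C(6, -4) - 8)*w(3, -1) = ((-4 - 1*(-4)*6) - 8)*9 = ((-4 + 24) - 8)*9 = (20 - 8)*9 = 12*9 = 108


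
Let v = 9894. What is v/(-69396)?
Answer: -1649/11566 ≈ -0.14257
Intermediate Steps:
v/(-69396) = 9894/(-69396) = 9894*(-1/69396) = -1649/11566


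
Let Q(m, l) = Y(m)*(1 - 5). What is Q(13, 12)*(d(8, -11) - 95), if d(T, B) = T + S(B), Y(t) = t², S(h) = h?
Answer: 66248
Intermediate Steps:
d(T, B) = B + T (d(T, B) = T + B = B + T)
Q(m, l) = -4*m² (Q(m, l) = m²*(1 - 5) = m²*(-4) = -4*m²)
Q(13, 12)*(d(8, -11) - 95) = (-4*13²)*((-11 + 8) - 95) = (-4*169)*(-3 - 95) = -676*(-98) = 66248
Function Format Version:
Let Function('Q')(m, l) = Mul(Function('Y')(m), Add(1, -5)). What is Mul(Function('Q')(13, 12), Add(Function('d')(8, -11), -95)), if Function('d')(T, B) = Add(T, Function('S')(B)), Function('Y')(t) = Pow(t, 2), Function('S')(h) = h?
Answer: 66248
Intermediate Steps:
Function('d')(T, B) = Add(B, T) (Function('d')(T, B) = Add(T, B) = Add(B, T))
Function('Q')(m, l) = Mul(-4, Pow(m, 2)) (Function('Q')(m, l) = Mul(Pow(m, 2), Add(1, -5)) = Mul(Pow(m, 2), -4) = Mul(-4, Pow(m, 2)))
Mul(Function('Q')(13, 12), Add(Function('d')(8, -11), -95)) = Mul(Mul(-4, Pow(13, 2)), Add(Add(-11, 8), -95)) = Mul(Mul(-4, 169), Add(-3, -95)) = Mul(-676, -98) = 66248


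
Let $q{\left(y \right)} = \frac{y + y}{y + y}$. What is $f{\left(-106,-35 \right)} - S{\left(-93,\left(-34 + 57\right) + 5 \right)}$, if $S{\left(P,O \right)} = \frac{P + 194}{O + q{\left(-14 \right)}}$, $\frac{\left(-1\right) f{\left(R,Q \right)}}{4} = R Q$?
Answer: $- \frac{430461}{29} \approx -14843.0$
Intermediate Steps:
$q{\left(y \right)} = 1$ ($q{\left(y \right)} = \frac{2 y}{2 y} = 2 y \frac{1}{2 y} = 1$)
$f{\left(R,Q \right)} = - 4 Q R$ ($f{\left(R,Q \right)} = - 4 R Q = - 4 Q R$)
$S{\left(P,O \right)} = \frac{194 + P}{1 + O}$ ($S{\left(P,O \right)} = \frac{P + 194}{O + 1} = \frac{194 + P}{1 + O}$)
$f{\left(-106,-35 \right)} - S{\left(-93,\left(-34 + 57\right) + 5 \right)} = \left(-4\right) \left(-35\right) \left(-106\right) - \frac{194 - 93}{1 + \left(\left(-34 + 57\right) + 5\right)} = -14840 - \frac{1}{1 + \left(23 + 5\right)} 101 = -14840 - \frac{1}{1 + 28} \cdot 101 = -14840 - \frac{1}{29} \cdot 101 = -14840 - \frac{101}{29} = - \frac{430461}{29}$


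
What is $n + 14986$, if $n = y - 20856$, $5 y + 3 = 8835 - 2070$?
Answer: $- \frac{22588}{5} \approx -4517.6$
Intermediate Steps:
$y = \frac{6762}{5}$ ($y = - \frac{3}{5} + \frac{8835 - 2070}{5} = - \frac{3}{5} + \frac{1}{5} \cdot 6765 = - \frac{3}{5} + 1353 = \frac{6762}{5} \approx 1352.4$)
$n = - \frac{97518}{5}$ ($n = \frac{6762}{5} - 20856 = - \frac{97518}{5} \approx -19504.0$)
$n + 14986 = - \frac{97518}{5} + 14986 = - \frac{22588}{5}$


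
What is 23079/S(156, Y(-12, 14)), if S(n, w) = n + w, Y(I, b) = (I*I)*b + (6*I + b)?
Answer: 3297/302 ≈ 10.917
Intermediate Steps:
Y(I, b) = b + 6*I + b*I² (Y(I, b) = I²*b + (b + 6*I) = b*I² + (b + 6*I) = b + 6*I + b*I²)
23079/S(156, Y(-12, 14)) = 23079/(156 + (14 + 6*(-12) + 14*(-12)²)) = 23079/(156 + (14 - 72 + 14*144)) = 23079/(156 + (14 - 72 + 2016)) = 23079/(156 + 1958) = 23079/2114 = 23079*(1/2114) = 3297/302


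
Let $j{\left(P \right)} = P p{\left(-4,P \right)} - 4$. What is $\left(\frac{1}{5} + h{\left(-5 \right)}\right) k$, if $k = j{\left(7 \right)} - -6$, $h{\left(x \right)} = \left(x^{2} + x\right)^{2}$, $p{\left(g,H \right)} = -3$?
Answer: $- \frac{38019}{5} \approx -7603.8$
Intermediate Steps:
$j{\left(P \right)} = -4 - 3 P$ ($j{\left(P \right)} = P \left(-3\right) - 4 = - 3 P - 4 = -4 - 3 P$)
$h{\left(x \right)} = \left(x + x^{2}\right)^{2}$
$k = -19$ ($k = \left(-4 - 21\right) - -6 = \left(-4 - 21\right) + 6 = -25 + 6 = -19$)
$\left(\frac{1}{5} + h{\left(-5 \right)}\right) k = \left(\frac{1}{5} + \left(-5\right)^{2} \left(1 - 5\right)^{2}\right) \left(-19\right) = \left(\frac{1}{5} + 25 \left(-4\right)^{2}\right) \left(-19\right) = \left(\frac{1}{5} + 25 \cdot 16\right) \left(-19\right) = \left(\frac{1}{5} + 400\right) \left(-19\right) = \frac{2001}{5} \left(-19\right) = - \frac{38019}{5}$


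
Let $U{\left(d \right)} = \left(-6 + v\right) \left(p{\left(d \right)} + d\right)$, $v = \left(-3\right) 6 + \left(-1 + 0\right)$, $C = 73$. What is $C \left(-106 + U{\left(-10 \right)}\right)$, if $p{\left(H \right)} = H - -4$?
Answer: $21462$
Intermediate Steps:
$p{\left(H \right)} = 4 + H$ ($p{\left(H \right)} = H + 4 = 4 + H$)
$v = -19$ ($v = -18 - 1 = -19$)
$U{\left(d \right)} = -100 - 50 d$ ($U{\left(d \right)} = \left(-6 - 19\right) \left(\left(4 + d\right) + d\right) = - 25 \left(4 + 2 d\right) = -100 - 50 d$)
$C \left(-106 + U{\left(-10 \right)}\right) = 73 \left(-106 - -400\right) = 73 \left(-106 + \left(-100 + 500\right)\right) = 73 \left(-106 + 400\right) = 73 \cdot 294 = 21462$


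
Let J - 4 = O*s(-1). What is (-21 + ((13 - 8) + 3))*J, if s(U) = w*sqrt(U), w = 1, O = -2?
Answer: -52 + 26*I ≈ -52.0 + 26.0*I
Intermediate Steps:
s(U) = sqrt(U) (s(U) = 1*sqrt(U) = sqrt(U))
J = 4 - 2*I ≈ 4.0 - 2.0*I
(-21 + ((13 - 8) + 3))*J = (-21 + ((13 - 8) + 3))*(4 - 2*I) = (-21 + (5 + 3))*(4 - 2*I) = (-21 + 8)*(4 - 2*I) = -13*(4 - 2*I) = -52 + 26*I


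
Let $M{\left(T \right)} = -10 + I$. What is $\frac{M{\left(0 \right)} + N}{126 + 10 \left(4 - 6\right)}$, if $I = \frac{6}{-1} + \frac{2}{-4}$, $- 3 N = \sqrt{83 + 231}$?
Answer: $- \frac{33}{212} - \frac{\sqrt{314}}{318} \approx -0.21138$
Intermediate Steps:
$N = - \frac{\sqrt{314}}{3}$ ($N = - \frac{\sqrt{83 + 231}}{3} = - \frac{\sqrt{314}}{3} \approx -5.9067$)
$I = - \frac{13}{2}$ ($I = 6 \left(-1\right) + 2 \left(- \frac{1}{4}\right) = -6 - \frac{1}{2} = - \frac{13}{2} \approx -6.5$)
$M{\left(T \right)} = - \frac{33}{2}$ ($M{\left(T \right)} = -10 - \frac{13}{2} = - \frac{33}{2}$)
$\frac{M{\left(0 \right)} + N}{126 + 10 \left(4 - 6\right)} = \frac{- \frac{33}{2} - \frac{\sqrt{314}}{3}}{126 + 10 \left(4 - 6\right)} = \frac{- \frac{33}{2} - \frac{\sqrt{314}}{3}}{126 + 10 \left(-2\right)} = \frac{- \frac{33}{2} - \frac{\sqrt{314}}{3}}{126 - 20} = \frac{- \frac{33}{2} - \frac{\sqrt{314}}{3}}{106} = \left(- \frac{33}{2} - \frac{\sqrt{314}}{3}\right) \frac{1}{106} = - \frac{33}{212} - \frac{\sqrt{314}}{318}$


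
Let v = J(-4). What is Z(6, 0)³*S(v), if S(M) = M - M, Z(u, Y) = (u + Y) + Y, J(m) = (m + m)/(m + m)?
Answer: 0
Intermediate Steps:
J(m) = 1 (J(m) = (2*m)/((2*m)) = (2*m)*(1/(2*m)) = 1)
v = 1
Z(u, Y) = u + 2*Y (Z(u, Y) = (Y + u) + Y = u + 2*Y)
S(M) = 0
Z(6, 0)³*S(v) = (6 + 2*0)³*0 = (6 + 0)³*0 = 6³*0 = 216*0 = 0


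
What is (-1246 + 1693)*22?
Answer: 9834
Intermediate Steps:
(-1246 + 1693)*22 = 447*22 = 9834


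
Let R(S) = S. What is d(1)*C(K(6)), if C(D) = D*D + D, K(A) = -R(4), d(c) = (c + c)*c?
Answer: 24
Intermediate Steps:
d(c) = 2*c² (d(c) = (2*c)*c = 2*c²)
K(A) = -4 (K(A) = -1*4 = -4)
C(D) = D + D² (C(D) = D² + D = D + D²)
d(1)*C(K(6)) = (2*1²)*(-4*(1 - 4)) = (2*1)*(-4*(-3)) = 2*12 = 24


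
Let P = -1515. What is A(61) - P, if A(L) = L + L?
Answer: 1637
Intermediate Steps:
A(L) = 2*L
A(61) - P = 2*61 - 1*(-1515) = 122 + 1515 = 1637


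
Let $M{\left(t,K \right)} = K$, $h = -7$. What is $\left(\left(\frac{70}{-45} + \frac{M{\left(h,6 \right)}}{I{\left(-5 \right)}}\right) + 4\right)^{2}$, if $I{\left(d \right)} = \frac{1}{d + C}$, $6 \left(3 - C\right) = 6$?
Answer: $\frac{19600}{81} \approx 241.98$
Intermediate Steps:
$C = 2$ ($C = 3 - 1 = 2$)
$I{\left(d \right)} = \frac{1}{2 + d}$ ($I{\left(d \right)} = \frac{1}{d + 2} = \frac{1}{2 + d}$)
$\left(\left(\frac{70}{-45} + \frac{M{\left(h,6 \right)}}{I{\left(-5 \right)}}\right) + 4\right)^{2} = \left(\left(\frac{70}{-45} + \frac{6}{\frac{1}{2 - 5}}\right) + 4\right)^{2} = \left(\left(70 \left(- \frac{1}{45}\right) + \frac{6}{\frac{1}{-3}}\right) + 4\right)^{2} = \left(\left(- \frac{14}{9} + \frac{6}{- \frac{1}{3}}\right) + 4\right)^{2} = \left(\left(- \frac{14}{9} + 6 \left(-3\right)\right) + 4\right)^{2} = \left(\left(- \frac{14}{9} - 18\right) + 4\right)^{2} = \left(- \frac{176}{9} + 4\right)^{2} = \left(- \frac{140}{9}\right)^{2} = \frac{19600}{81}$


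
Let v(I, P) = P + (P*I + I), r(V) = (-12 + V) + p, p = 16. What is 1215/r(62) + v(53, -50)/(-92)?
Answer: 47747/1012 ≈ 47.181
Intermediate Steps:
r(V) = 4 + V (r(V) = (-12 + V) + 16 = 4 + V)
v(I, P) = I + P + I*P (v(I, P) = P + (I*P + I) = P + (I + I*P) = I + P + I*P)
1215/r(62) + v(53, -50)/(-92) = 1215/(4 + 62) + (53 - 50 + 53*(-50))/(-92) = 1215/66 + (53 - 50 - 2650)*(-1/92) = 1215*(1/66) - 2647*(-1/92) = 405/22 + 2647/92 = 47747/1012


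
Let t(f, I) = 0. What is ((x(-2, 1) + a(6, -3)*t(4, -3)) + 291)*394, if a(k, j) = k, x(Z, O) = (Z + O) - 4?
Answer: 112684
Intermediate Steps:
x(Z, O) = -4 + O + Z (x(Z, O) = (O + Z) - 4 = -4 + O + Z)
((x(-2, 1) + a(6, -3)*t(4, -3)) + 291)*394 = (((-4 + 1 - 2) + 6*0) + 291)*394 = ((-5 + 0) + 291)*394 = (-5 + 291)*394 = 286*394 = 112684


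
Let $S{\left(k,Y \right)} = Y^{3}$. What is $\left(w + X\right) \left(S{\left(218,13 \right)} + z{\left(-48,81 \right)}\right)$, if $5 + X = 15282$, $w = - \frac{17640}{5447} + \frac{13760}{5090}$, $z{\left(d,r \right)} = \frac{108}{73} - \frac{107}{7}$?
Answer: $\frac{47251021316356996}{1416759253} \approx 3.3351 \cdot 10^{7}$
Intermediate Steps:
$z{\left(d,r \right)} = - \frac{7055}{511}$ ($z{\left(d,r \right)} = 108 \cdot \frac{1}{73} - \frac{107}{7} = \frac{108}{73} - \frac{107}{7} = - \frac{7055}{511}$)
$w = - \frac{1483688}{2772523}$ ($w = \left(-17640\right) \frac{1}{5447} + 13760 \cdot \frac{1}{5090} = - \frac{17640}{5447} + \frac{1376}{509} = - \frac{1483688}{2772523} \approx -0.53514$)
$X = 15277$ ($X = -5 + 15282 = 15277$)
$\left(w + X\right) \left(S{\left(218,13 \right)} + z{\left(-48,81 \right)}\right) = \left(- \frac{1483688}{2772523} + 15277\right) \left(13^{3} - \frac{7055}{511}\right) = \frac{42354350183 \left(2197 - \frac{7055}{511}\right)}{2772523} = \frac{42354350183}{2772523} \cdot \frac{1115612}{511} = \frac{47251021316356996}{1416759253}$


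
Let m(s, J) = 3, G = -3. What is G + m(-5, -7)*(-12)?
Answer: -39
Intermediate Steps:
G + m(-5, -7)*(-12) = -3 + 3*(-12) = -3 - 36 = -39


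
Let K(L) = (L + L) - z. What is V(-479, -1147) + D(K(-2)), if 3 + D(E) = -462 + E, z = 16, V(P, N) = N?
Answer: -1632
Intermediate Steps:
K(L) = -16 + 2*L (K(L) = (L + L) - 1*16 = 2*L - 16 = -16 + 2*L)
D(E) = -465 + E (D(E) = -3 + (-462 + E) = -465 + E)
V(-479, -1147) + D(K(-2)) = -1147 + (-465 + (-16 + 2*(-2))) = -1147 + (-465 + (-16 - 4)) = -1147 + (-465 - 20) = -1147 - 485 = -1632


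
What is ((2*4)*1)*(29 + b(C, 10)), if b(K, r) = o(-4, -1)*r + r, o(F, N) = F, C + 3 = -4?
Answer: -8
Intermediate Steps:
C = -7 (C = -3 - 4 = -7)
b(K, r) = -3*r (b(K, r) = -4*r + r = -3*r)
((2*4)*1)*(29 + b(C, 10)) = ((2*4)*1)*(29 - 3*10) = (8*1)*(29 - 30) = 8*(-1) = -8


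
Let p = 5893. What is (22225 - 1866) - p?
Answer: 14466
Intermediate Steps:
(22225 - 1866) - p = (22225 - 1866) - 1*5893 = 20359 - 5893 = 14466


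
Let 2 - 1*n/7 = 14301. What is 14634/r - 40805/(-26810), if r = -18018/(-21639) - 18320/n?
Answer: 28328617349066785/1965979224958 ≈ 14409.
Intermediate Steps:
n = -100093 (n = 14 - 7*14301 = 14 - 100107 = -100093)
r = 733300718/721970809 (r = -18018/(-21639) - 18320/(-100093) = -18018*(-1/21639) - 18320*(-1/100093) = 6006/7213 + 18320/100093 = 733300718/721970809 ≈ 1.0157)
14634/r - 40805/(-26810) = 14634/(733300718/721970809) - 40805/(-26810) = 14634*(721970809/733300718) - 40805*(-1/26810) = 5282660409453/366650359 + 8161/5362 = 28328617349066785/1965979224958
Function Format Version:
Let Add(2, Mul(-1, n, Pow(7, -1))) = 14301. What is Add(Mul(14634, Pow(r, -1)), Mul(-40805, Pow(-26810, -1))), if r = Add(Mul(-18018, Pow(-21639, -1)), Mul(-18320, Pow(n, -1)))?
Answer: Rational(28328617349066785, 1965979224958) ≈ 14409.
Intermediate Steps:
n = -100093 (n = Add(14, Mul(-7, 14301)) = Add(14, -100107) = -100093)
r = Rational(733300718, 721970809) (r = Add(Mul(-18018, Pow(-21639, -1)), Mul(-18320, Pow(-100093, -1))) = Add(Mul(-18018, Rational(-1, 21639)), Mul(-18320, Rational(-1, 100093))) = Add(Rational(6006, 7213), Rational(18320, 100093)) = Rational(733300718, 721970809) ≈ 1.0157)
Add(Mul(14634, Pow(r, -1)), Mul(-40805, Pow(-26810, -1))) = Add(Mul(14634, Pow(Rational(733300718, 721970809), -1)), Mul(-40805, Pow(-26810, -1))) = Add(Mul(14634, Rational(721970809, 733300718)), Mul(-40805, Rational(-1, 26810))) = Add(Rational(5282660409453, 366650359), Rational(8161, 5362)) = Rational(28328617349066785, 1965979224958)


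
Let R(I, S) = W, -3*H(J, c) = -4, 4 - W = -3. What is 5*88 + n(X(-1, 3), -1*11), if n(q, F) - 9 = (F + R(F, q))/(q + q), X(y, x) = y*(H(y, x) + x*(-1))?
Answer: 2239/5 ≈ 447.80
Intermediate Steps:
W = 7 (W = 4 - 1*(-3) = 4 + 3 = 7)
H(J, c) = 4/3 (H(J, c) = -⅓*(-4) = 4/3)
R(I, S) = 7
X(y, x) = y*(4/3 - x) (X(y, x) = y*(4/3 + x*(-1)) = y*(4/3 - x))
n(q, F) = 9 + (7 + F)/(2*q) (n(q, F) = 9 + (F + 7)/(q + q) = 9 + (7 + F)/((2*q)) = 9 + (7 + F)*(1/(2*q)) = 9 + (7 + F)/(2*q))
5*88 + n(X(-1, 3), -1*11) = 5*88 + (7 - 1*11 + 18*((⅓)*(-1)*(4 - 3*3)))/(2*(((⅓)*(-1)*(4 - 3*3)))) = 440 + (7 - 11 + 18*((⅓)*(-1)*(4 - 9)))/(2*(((⅓)*(-1)*(4 - 9)))) = 440 + (7 - 11 + 18*((⅓)*(-1)*(-5)))/(2*(((⅓)*(-1)*(-5)))) = 440 + (7 - 11 + 18*(5/3))/(2*(5/3)) = 440 + (½)*(⅗)*(7 - 11 + 30) = 440 + (½)*(⅗)*26 = 440 + 39/5 = 2239/5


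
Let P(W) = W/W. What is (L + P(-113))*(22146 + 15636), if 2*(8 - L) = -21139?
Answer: 399676887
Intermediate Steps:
L = 21155/2 (L = 8 - ½*(-21139) = 8 + 21139/2 = 21155/2 ≈ 10578.)
P(W) = 1
(L + P(-113))*(22146 + 15636) = (21155/2 + 1)*(22146 + 15636) = (21157/2)*37782 = 399676887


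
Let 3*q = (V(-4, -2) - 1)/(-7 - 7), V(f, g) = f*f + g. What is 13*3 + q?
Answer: 1625/42 ≈ 38.690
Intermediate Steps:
V(f, g) = g + f² (V(f, g) = f² + g = g + f²)
q = -13/42 (q = (((-2 + (-4)²) - 1)/(-7 - 7))/3 = (((-2 + 16) - 1)/(-14))/3 = ((14 - 1)*(-1/14))/3 = (13*(-1/14))/3 = (⅓)*(-13/14) = -13/42 ≈ -0.30952)
13*3 + q = 13*3 - 13/42 = 39 - 13/42 = 1625/42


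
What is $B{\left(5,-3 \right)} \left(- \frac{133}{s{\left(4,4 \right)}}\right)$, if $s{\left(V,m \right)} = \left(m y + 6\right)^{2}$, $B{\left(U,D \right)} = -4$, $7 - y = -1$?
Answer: $\frac{7}{19} \approx 0.36842$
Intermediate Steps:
$y = 8$ ($y = 7 - -1 = 7 + 1 = 8$)
$s{\left(V,m \right)} = \left(6 + 8 m\right)^{2}$ ($s{\left(V,m \right)} = \left(m 8 + 6\right)^{2} = \left(8 m + 6\right)^{2} = \left(6 + 8 m\right)^{2}$)
$B{\left(5,-3 \right)} \left(- \frac{133}{s{\left(4,4 \right)}}\right) = - 4 \left(- \frac{133}{4 \left(3 + 4 \cdot 4\right)^{2}}\right) = - 4 \left(- \frac{133}{4 \left(3 + 16\right)^{2}}\right) = - 4 \left(- \frac{133}{4 \cdot 19^{2}}\right) = - 4 \left(- \frac{133}{4 \cdot 361}\right) = - 4 \left(- \frac{133}{1444}\right) = - 4 \left(\left(-133\right) \frac{1}{1444}\right) = \left(-4\right) \left(- \frac{7}{76}\right) = \frac{7}{19}$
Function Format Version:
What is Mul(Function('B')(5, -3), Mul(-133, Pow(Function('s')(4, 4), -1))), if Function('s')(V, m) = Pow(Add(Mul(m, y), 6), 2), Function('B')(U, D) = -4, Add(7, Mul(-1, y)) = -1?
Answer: Rational(7, 19) ≈ 0.36842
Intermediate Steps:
y = 8 (y = Add(7, Mul(-1, -1)) = Add(7, 1) = 8)
Function('s')(V, m) = Pow(Add(6, Mul(8, m)), 2) (Function('s')(V, m) = Pow(Add(Mul(m, 8), 6), 2) = Pow(Add(Mul(8, m), 6), 2) = Pow(Add(6, Mul(8, m)), 2))
Mul(Function('B')(5, -3), Mul(-133, Pow(Function('s')(4, 4), -1))) = Mul(-4, Mul(-133, Pow(Mul(4, Pow(Add(3, Mul(4, 4)), 2)), -1))) = Mul(-4, Mul(-133, Pow(Mul(4, Pow(Add(3, 16), 2)), -1))) = Mul(-4, Mul(-133, Pow(Mul(4, Pow(19, 2)), -1))) = Mul(-4, Mul(-133, Pow(Mul(4, 361), -1))) = Mul(-4, Mul(-133, Pow(1444, -1))) = Mul(-4, Mul(-133, Rational(1, 1444))) = Mul(-4, Rational(-7, 76)) = Rational(7, 19)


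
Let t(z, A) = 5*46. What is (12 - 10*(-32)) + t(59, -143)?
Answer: 562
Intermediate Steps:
t(z, A) = 230
(12 - 10*(-32)) + t(59, -143) = (12 - 10*(-32)) + 230 = (12 + 320) + 230 = 332 + 230 = 562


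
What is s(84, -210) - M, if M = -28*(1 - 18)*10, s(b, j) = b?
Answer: -4676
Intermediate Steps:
M = 4760 (M = -28*(-17)*10 = 476*10 = 4760)
s(84, -210) - M = 84 - 1*4760 = 84 - 4760 = -4676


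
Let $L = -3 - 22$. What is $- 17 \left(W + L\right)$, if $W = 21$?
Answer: $68$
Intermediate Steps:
$L = -25$ ($L = -3 - 22 = -25$)
$- 17 \left(W + L\right) = - 17 \left(21 - 25\right) = \left(-17\right) \left(-4\right) = 68$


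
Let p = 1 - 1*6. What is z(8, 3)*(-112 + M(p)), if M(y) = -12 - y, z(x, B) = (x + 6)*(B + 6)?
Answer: -14994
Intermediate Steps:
p = -5 (p = 1 - 6 = -5)
z(x, B) = (6 + B)*(6 + x) (z(x, B) = (6 + x)*(6 + B) = (6 + B)*(6 + x))
z(8, 3)*(-112 + M(p)) = (36 + 6*3 + 6*8 + 3*8)*(-112 + (-12 - 1*(-5))) = (36 + 18 + 48 + 24)*(-112 + (-12 + 5)) = 126*(-112 - 7) = 126*(-119) = -14994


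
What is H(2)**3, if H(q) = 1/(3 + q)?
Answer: 1/125 ≈ 0.0080000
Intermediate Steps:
H(2)**3 = (1/(3 + 2))**3 = (1/5)**3 = 1/125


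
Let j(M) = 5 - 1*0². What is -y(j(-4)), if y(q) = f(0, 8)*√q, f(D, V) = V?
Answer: -8*√5 ≈ -17.889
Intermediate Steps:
j(M) = 5 (j(M) = 5 - 1*0 = 5 + 0 = 5)
y(q) = 8*√q
-y(j(-4)) = -8*√5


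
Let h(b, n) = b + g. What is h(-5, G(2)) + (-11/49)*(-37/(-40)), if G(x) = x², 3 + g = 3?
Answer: -10207/1960 ≈ -5.2077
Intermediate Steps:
g = 0 (g = -3 + 3 = 0)
h(b, n) = b (h(b, n) = b + 0 = b)
h(-5, G(2)) + (-11/49)*(-37/(-40)) = -5 + (-11/49)*(-37/(-40)) = -5 + (-11*1/49)*(-37*(-1/40)) = -5 - 11/49*37/40 = -5 - 407/1960 = -10207/1960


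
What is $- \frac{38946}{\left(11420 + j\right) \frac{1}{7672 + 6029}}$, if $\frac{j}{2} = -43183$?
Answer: $\frac{88933191}{12491} \approx 7119.8$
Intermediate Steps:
$j = -86366$ ($j = 2 \left(-43183\right) = -86366$)
$- \frac{38946}{\left(11420 + j\right) \frac{1}{7672 + 6029}} = - \frac{38946}{\left(11420 - 86366\right) \frac{1}{7672 + 6029}} = - \frac{38946}{\left(-74946\right) \frac{1}{13701}} = - \frac{38946}{- \frac{24982}{4567}} = \left(-38946\right) \left(- \frac{4567}{24982}\right) = \frac{88933191}{12491}$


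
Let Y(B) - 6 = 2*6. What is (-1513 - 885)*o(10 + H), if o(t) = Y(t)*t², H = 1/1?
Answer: -5222844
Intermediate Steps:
H = 1
Y(B) = 18 (Y(B) = 6 + 2*6 = 6 + 12 = 18)
o(t) = 18*t²
(-1513 - 885)*o(10 + H) = (-1513 - 885)*(18*(10 + 1)²) = -43164*11² = -43164*121 = -2398*2178 = -5222844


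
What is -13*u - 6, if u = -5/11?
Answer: -1/11 ≈ -0.090909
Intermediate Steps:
u = -5/11 (u = -5*1/11 = -5/11 ≈ -0.45455)
-13*u - 6 = -13*(-5/11) - 6 = 65/11 - 6 = -1/11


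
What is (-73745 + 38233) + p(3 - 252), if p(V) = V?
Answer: -35761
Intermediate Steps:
(-73745 + 38233) + p(3 - 252) = (-73745 + 38233) + (3 - 252) = -35512 - 249 = -35761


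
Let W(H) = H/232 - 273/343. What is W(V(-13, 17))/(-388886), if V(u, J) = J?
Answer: 8215/4420856048 ≈ 1.8582e-6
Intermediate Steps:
W(H) = -39/49 + H/232 (W(H) = H*(1/232) - 273*1/343 = H/232 - 39/49 = -39/49 + H/232)
W(V(-13, 17))/(-388886) = (-39/49 + (1/232)*17)/(-388886) = (-39/49 + 17/232)*(-1/388886) = -8215/11368*(-1/388886) = 8215/4420856048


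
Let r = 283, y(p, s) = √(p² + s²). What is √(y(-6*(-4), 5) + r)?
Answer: √(283 + √601) ≈ 17.536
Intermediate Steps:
√(y(-6*(-4), 5) + r) = √(√((-6*(-4))² + 5²) + 283) = √(√(24² + 25) + 283) = √(√(576 + 25) + 283) = √(√601 + 283) = √(283 + √601)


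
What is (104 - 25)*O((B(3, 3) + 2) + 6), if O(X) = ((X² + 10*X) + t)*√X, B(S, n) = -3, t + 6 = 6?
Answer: 5925*√5 ≈ 13249.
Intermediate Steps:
t = 0 (t = -6 + 6 = 0)
O(X) = √X*(X² + 10*X) (O(X) = ((X² + 10*X) + 0)*√X = (X² + 10*X)*√X = √X*(X² + 10*X))
(104 - 25)*O((B(3, 3) + 2) + 6) = (104 - 25)*(((-3 + 2) + 6)^(3/2)*(10 + ((-3 + 2) + 6))) = 79*((-1 + 6)^(3/2)*(10 + (-1 + 6))) = 79*(5^(3/2)*(10 + 5)) = 79*((5*√5)*15) = 79*(75*√5) = 5925*√5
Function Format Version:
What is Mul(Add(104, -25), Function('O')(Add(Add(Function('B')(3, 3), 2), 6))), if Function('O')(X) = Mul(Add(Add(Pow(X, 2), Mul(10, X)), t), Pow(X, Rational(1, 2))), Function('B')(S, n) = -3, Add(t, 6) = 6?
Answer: Mul(5925, Pow(5, Rational(1, 2))) ≈ 13249.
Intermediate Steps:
t = 0 (t = Add(-6, 6) = 0)
Function('O')(X) = Mul(Pow(X, Rational(1, 2)), Add(Pow(X, 2), Mul(10, X))) (Function('O')(X) = Mul(Add(Add(Pow(X, 2), Mul(10, X)), 0), Pow(X, Rational(1, 2))) = Mul(Add(Pow(X, 2), Mul(10, X)), Pow(X, Rational(1, 2))) = Mul(Pow(X, Rational(1, 2)), Add(Pow(X, 2), Mul(10, X))))
Mul(Add(104, -25), Function('O')(Add(Add(Function('B')(3, 3), 2), 6))) = Mul(Add(104, -25), Mul(Pow(Add(Add(-3, 2), 6), Rational(3, 2)), Add(10, Add(Add(-3, 2), 6)))) = Mul(79, Mul(Pow(Add(-1, 6), Rational(3, 2)), Add(10, Add(-1, 6)))) = Mul(79, Mul(Pow(5, Rational(3, 2)), Add(10, 5))) = Mul(79, Mul(Mul(5, Pow(5, Rational(1, 2))), 15)) = Mul(79, Mul(75, Pow(5, Rational(1, 2)))) = Mul(5925, Pow(5, Rational(1, 2)))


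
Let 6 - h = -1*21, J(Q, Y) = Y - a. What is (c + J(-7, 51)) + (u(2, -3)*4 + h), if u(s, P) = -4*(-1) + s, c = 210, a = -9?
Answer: 321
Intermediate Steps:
J(Q, Y) = 9 + Y (J(Q, Y) = Y - 1*(-9) = Y + 9 = 9 + Y)
h = 27 (h = 6 - (-1)*21 = 6 - 1*(-21) = 6 + 21 = 27)
u(s, P) = 4 + s
(c + J(-7, 51)) + (u(2, -3)*4 + h) = (210 + (9 + 51)) + ((4 + 2)*4 + 27) = (210 + 60) + (6*4 + 27) = 270 + (24 + 27) = 270 + 51 = 321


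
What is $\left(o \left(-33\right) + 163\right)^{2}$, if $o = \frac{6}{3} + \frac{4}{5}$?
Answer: $\frac{124609}{25} \approx 4984.4$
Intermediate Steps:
$o = \frac{14}{5}$ ($o = 6 \cdot \frac{1}{3} + 4 \cdot \frac{1}{5} = 2 + \frac{4}{5} = \frac{14}{5} \approx 2.8$)
$\left(o \left(-33\right) + 163\right)^{2} = \left(\frac{14}{5} \left(-33\right) + 163\right)^{2} = \left(- \frac{462}{5} + 163\right)^{2} = \left(\frac{353}{5}\right)^{2} = \frac{124609}{25}$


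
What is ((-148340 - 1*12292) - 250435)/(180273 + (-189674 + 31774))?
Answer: -411067/22373 ≈ -18.373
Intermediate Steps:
((-148340 - 1*12292) - 250435)/(180273 + (-189674 + 31774)) = ((-148340 - 12292) - 250435)/(180273 - 157900) = (-160632 - 250435)/22373 = -411067*1/22373 = -411067/22373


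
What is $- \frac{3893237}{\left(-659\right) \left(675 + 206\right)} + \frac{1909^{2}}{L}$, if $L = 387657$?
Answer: $\frac{3625033594408}{225065513403} \approx 16.107$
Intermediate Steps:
$- \frac{3893237}{\left(-659\right) \left(675 + 206\right)} + \frac{1909^{2}}{L} = - \frac{3893237}{\left(-659\right) \left(675 + 206\right)} + \frac{1909^{2}}{387657} = - \frac{3893237}{\left(-659\right) 881} + 3644281 \cdot \frac{1}{387657} = - \frac{3893237}{-580579} + \frac{3644281}{387657} = \left(-3893237\right) \left(- \frac{1}{580579}\right) + \frac{3644281}{387657} = \frac{3893237}{580579} + \frac{3644281}{387657} = \frac{3625033594408}{225065513403}$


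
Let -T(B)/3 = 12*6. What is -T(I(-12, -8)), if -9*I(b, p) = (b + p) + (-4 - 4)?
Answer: 216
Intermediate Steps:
I(b, p) = 8/9 - b/9 - p/9 (I(b, p) = -((b + p) + (-4 - 4))/9 = -((b + p) - 8)/9 = -(-8 + b + p)/9 = 8/9 - b/9 - p/9)
T(B) = -216 (T(B) = -36*6 = -3*72 = -216)
-T(I(-12, -8)) = -1*(-216) = 216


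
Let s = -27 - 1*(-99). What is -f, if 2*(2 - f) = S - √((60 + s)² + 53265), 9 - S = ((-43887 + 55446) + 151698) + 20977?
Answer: -184229/2 - √70689/2 ≈ -92248.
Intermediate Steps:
s = 72 (s = -27 + 99 = 72)
S = -184225 (S = 9 - (((-43887 + 55446) + 151698) + 20977) = 9 - ((11559 + 151698) + 20977) = 9 - (163257 + 20977) = 9 - 1*184234 = 9 - 184234 = -184225)
f = 184229/2 + √70689/2 (f = 2 - (-184225 - √((60 + 72)² + 53265))/2 = 2 - (-184225 - √(132² + 53265))/2 = 2 - (-184225 - √(17424 + 53265))/2 = 2 - (-184225 - √70689)/2 = 2 + (184225/2 + √70689/2) = 184229/2 + √70689/2 ≈ 92248.)
-f = -(184229/2 + √70689/2) = -184229/2 - √70689/2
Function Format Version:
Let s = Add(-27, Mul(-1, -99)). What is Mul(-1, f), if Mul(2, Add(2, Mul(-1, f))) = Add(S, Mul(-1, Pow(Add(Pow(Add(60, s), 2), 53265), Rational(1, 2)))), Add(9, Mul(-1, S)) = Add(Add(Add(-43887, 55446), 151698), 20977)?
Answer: Add(Rational(-184229, 2), Mul(Rational(-1, 2), Pow(70689, Rational(1, 2)))) ≈ -92248.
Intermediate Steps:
s = 72 (s = Add(-27, 99) = 72)
S = -184225 (S = Add(9, Mul(-1, Add(Add(Add(-43887, 55446), 151698), 20977))) = Add(9, Mul(-1, Add(Add(11559, 151698), 20977))) = Add(9, Mul(-1, Add(163257, 20977))) = Add(9, Mul(-1, 184234)) = Add(9, -184234) = -184225)
f = Add(Rational(184229, 2), Mul(Rational(1, 2), Pow(70689, Rational(1, 2)))) (f = Add(2, Mul(Rational(-1, 2), Add(-184225, Mul(-1, Pow(Add(Pow(Add(60, 72), 2), 53265), Rational(1, 2)))))) = Add(2, Mul(Rational(-1, 2), Add(-184225, Mul(-1, Pow(Add(Pow(132, 2), 53265), Rational(1, 2)))))) = Add(2, Mul(Rational(-1, 2), Add(-184225, Mul(-1, Pow(Add(17424, 53265), Rational(1, 2)))))) = Add(2, Mul(Rational(-1, 2), Add(-184225, Mul(-1, Pow(70689, Rational(1, 2)))))) = Add(2, Add(Rational(184225, 2), Mul(Rational(1, 2), Pow(70689, Rational(1, 2))))) = Add(Rational(184229, 2), Mul(Rational(1, 2), Pow(70689, Rational(1, 2)))) ≈ 92248.)
Mul(-1, f) = Mul(-1, Add(Rational(184229, 2), Mul(Rational(1, 2), Pow(70689, Rational(1, 2))))) = Add(Rational(-184229, 2), Mul(Rational(-1, 2), Pow(70689, Rational(1, 2))))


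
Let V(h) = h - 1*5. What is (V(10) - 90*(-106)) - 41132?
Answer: -31587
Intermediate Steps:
V(h) = -5 + h (V(h) = h - 5 = -5 + h)
(V(10) - 90*(-106)) - 41132 = ((-5 + 10) - 90*(-106)) - 41132 = (5 + 9540) - 41132 = 9545 - 41132 = -31587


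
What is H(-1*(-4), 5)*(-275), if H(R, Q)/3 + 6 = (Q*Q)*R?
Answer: -77550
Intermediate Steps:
H(R, Q) = -18 + 3*R*Q**2 (H(R, Q) = -18 + 3*((Q*Q)*R) = -18 + 3*(Q**2*R) = -18 + 3*(R*Q**2) = -18 + 3*R*Q**2)
H(-1*(-4), 5)*(-275) = (-18 + 3*(-1*(-4))*5**2)*(-275) = (-18 + 3*4*25)*(-275) = (-18 + 300)*(-275) = 282*(-275) = -77550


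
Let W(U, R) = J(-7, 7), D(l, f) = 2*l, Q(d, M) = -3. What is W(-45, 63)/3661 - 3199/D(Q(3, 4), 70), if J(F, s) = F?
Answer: 1673071/3138 ≈ 533.17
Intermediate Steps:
W(U, R) = -7
W(-45, 63)/3661 - 3199/D(Q(3, 4), 70) = -7/3661 - 3199/(2*(-3)) = -7*1/3661 - 3199/(-6) = -1/523 - 3199*(-⅙) = -1/523 + 3199/6 = 1673071/3138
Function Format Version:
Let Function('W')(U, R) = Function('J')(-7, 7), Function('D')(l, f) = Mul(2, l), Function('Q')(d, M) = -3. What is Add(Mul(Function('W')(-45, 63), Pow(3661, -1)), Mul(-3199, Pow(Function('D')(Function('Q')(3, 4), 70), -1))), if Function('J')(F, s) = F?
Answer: Rational(1673071, 3138) ≈ 533.17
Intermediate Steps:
Function('W')(U, R) = -7
Add(Mul(Function('W')(-45, 63), Pow(3661, -1)), Mul(-3199, Pow(Function('D')(Function('Q')(3, 4), 70), -1))) = Add(Mul(-7, Pow(3661, -1)), Mul(-3199, Pow(Mul(2, -3), -1))) = Add(Mul(-7, Rational(1, 3661)), Mul(-3199, Pow(-6, -1))) = Add(Rational(-1, 523), Mul(-3199, Rational(-1, 6))) = Add(Rational(-1, 523), Rational(3199, 6)) = Rational(1673071, 3138)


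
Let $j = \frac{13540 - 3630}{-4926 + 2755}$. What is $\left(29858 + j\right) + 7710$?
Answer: $\frac{81550218}{2171} \approx 37563.0$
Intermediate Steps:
$j = - \frac{9910}{2171}$ ($j = \frac{13540 - 3630}{-2171} = 9910 \left(- \frac{1}{2171}\right) = - \frac{9910}{2171} \approx -4.5647$)
$\left(29858 + j\right) + 7710 = \left(29858 - \frac{9910}{2171}\right) + 7710 = \frac{64811808}{2171} + 7710 = \frac{81550218}{2171}$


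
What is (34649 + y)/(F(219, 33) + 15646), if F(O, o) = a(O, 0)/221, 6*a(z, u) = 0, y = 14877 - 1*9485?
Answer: 40041/15646 ≈ 2.5592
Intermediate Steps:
y = 5392 (y = 14877 - 9485 = 5392)
a(z, u) = 0 (a(z, u) = (1/6)*0 = 0)
F(O, o) = 0 (F(O, o) = 0/221 = 0*(1/221) = 0)
(34649 + y)/(F(219, 33) + 15646) = (34649 + 5392)/(0 + 15646) = 40041/15646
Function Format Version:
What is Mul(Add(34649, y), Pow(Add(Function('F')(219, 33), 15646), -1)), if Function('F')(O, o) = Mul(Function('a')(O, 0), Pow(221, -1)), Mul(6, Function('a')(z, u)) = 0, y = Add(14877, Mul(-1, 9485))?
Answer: Rational(40041, 15646) ≈ 2.5592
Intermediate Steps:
y = 5392 (y = Add(14877, -9485) = 5392)
Function('a')(z, u) = 0 (Function('a')(z, u) = Mul(Rational(1, 6), 0) = 0)
Function('F')(O, o) = 0 (Function('F')(O, o) = Mul(0, Pow(221, -1)) = Mul(0, Rational(1, 221)) = 0)
Mul(Add(34649, y), Pow(Add(Function('F')(219, 33), 15646), -1)) = Mul(Add(34649, 5392), Pow(Add(0, 15646), -1)) = Mul(40041, Pow(15646, -1)) = Mul(40041, Rational(1, 15646)) = Rational(40041, 15646)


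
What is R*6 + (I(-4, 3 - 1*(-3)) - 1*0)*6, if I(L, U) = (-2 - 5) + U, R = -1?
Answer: -12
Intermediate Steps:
I(L, U) = -7 + U
R*6 + (I(-4, 3 - 1*(-3)) - 1*0)*6 = -1*6 + ((-7 + (3 - 1*(-3))) - 1*0)*6 = -6 + ((-7 + (3 + 3)) + 0)*6 = -6 + ((-7 + 6) + 0)*6 = -6 + (-1 + 0)*6 = -6 - 1*6 = -6 - 6 = -12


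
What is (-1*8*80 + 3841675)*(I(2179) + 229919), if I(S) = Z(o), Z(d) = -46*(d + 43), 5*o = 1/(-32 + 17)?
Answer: 4377658573849/5 ≈ 8.7553e+11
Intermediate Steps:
o = -1/75 (o = 1/(5*(-32 + 17)) = (⅕)/(-15) = (⅕)*(-1/15) = -1/75 ≈ -0.013333)
Z(d) = -1978 - 46*d (Z(d) = -46*(43 + d) = -1978 - 46*d)
I(S) = -148304/75 (I(S) = -1978 - 46*(-1/75) = -1978 + 46/75 = -148304/75)
(-1*8*80 + 3841675)*(I(2179) + 229919) = (-1*8*80 + 3841675)*(-148304/75 + 229919) = (-8*80 + 3841675)*(17095621/75) = (-640 + 3841675)*(17095621/75) = 3841035*(17095621/75) = 4377658573849/5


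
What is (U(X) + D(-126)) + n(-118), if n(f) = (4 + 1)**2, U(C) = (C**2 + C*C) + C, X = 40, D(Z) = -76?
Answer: 3189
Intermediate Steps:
U(C) = C + 2*C**2 (U(C) = (C**2 + C**2) + C = 2*C**2 + C = C + 2*C**2)
n(f) = 25 (n(f) = 5**2 = 25)
(U(X) + D(-126)) + n(-118) = (40*(1 + 2*40) - 76) + 25 = (40*(1 + 80) - 76) + 25 = (40*81 - 76) + 25 = (3240 - 76) + 25 = 3164 + 25 = 3189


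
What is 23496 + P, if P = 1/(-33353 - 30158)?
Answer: 1492254455/63511 ≈ 23496.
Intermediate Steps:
P = -1/63511 (P = 1/(-63511) = -1/63511 ≈ -1.5745e-5)
23496 + P = 23496 - 1/63511 = 1492254455/63511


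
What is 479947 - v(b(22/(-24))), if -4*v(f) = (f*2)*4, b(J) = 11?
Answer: 479969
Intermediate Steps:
v(f) = -2*f (v(f) = -f*2*4/4 = -2*f*4/4 = -2*f)
479947 - v(b(22/(-24))) = 479947 - (-2)*11 = 479947 - 1*(-22) = 479947 + 22 = 479969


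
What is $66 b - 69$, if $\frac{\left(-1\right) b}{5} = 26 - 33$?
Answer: $2241$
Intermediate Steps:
$b = 35$ ($b = - 5 \left(26 - 33\right) = \left(-5\right) \left(-7\right) = 35$)
$66 b - 69 = 66 \cdot 35 - 69 = 2310 - 69 = 2241$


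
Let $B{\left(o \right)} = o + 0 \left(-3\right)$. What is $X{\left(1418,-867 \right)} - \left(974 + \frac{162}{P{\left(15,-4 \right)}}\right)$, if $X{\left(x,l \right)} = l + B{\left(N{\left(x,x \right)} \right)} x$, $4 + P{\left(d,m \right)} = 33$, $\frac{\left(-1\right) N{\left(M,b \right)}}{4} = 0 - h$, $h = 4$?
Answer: $\frac{604401}{29} \approx 20841.0$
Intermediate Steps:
$N{\left(M,b \right)} = 16$ ($N{\left(M,b \right)} = - 4 \left(0 - 4\right) = \left(-4\right) \left(-4\right) = 16$)
$B{\left(o \right)} = o$ ($B{\left(o \right)} = o + 0 = o$)
$P{\left(d,m \right)} = 29$ ($P{\left(d,m \right)} = -4 + 33 = 29$)
$X{\left(x,l \right)} = l + 16 x$
$X{\left(1418,-867 \right)} - \left(974 + \frac{162}{P{\left(15,-4 \right)}}\right) = \left(-867 + 16 \cdot 1418\right) - \left(974 + \frac{162}{29}\right) = \left(-867 + 22688\right) - \left(974 + 162 \cdot \frac{1}{29}\right) = 21821 - \left(974 + \frac{162}{29}\right) = 21821 - \frac{28408}{29} = \frac{604401}{29}$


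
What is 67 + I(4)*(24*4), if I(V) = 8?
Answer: 835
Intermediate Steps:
67 + I(4)*(24*4) = 67 + 8*(24*4) = 67 + 8*96 = 67 + 768 = 835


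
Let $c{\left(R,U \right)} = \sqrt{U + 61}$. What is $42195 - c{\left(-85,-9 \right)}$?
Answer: $42195 - 2 \sqrt{13} \approx 42188.0$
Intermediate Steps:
$c{\left(R,U \right)} = \sqrt{61 + U}$
$42195 - c{\left(-85,-9 \right)} = 42195 - \sqrt{61 - 9} = 42195 - \sqrt{52} = 42195 - 2 \sqrt{13}$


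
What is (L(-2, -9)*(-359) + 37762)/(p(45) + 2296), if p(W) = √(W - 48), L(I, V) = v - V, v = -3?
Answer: 81755968/5271619 - 35608*I*√3/5271619 ≈ 15.509 - 0.011699*I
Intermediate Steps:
L(I, V) = -3 - V
p(W) = √(-48 + W)
(L(-2, -9)*(-359) + 37762)/(p(45) + 2296) = ((-3 - 1*(-9))*(-359) + 37762)/(√(-48 + 45) + 2296) = ((-3 + 9)*(-359) + 37762)/(√(-3) + 2296) = (6*(-359) + 37762)/(I*√3 + 2296) = (-2154 + 37762)/(2296 + I*√3) = 35608/(2296 + I*√3)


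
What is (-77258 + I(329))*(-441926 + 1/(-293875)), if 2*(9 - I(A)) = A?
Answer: 20107537820342577/587750 ≈ 3.4211e+10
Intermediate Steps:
I(A) = 9 - A/2
(-77258 + I(329))*(-441926 + 1/(-293875)) = (-77258 + (9 - ½*329))*(-441926 + 1/(-293875)) = (-77258 + (9 - 329/2))*(-441926 - 1/293875) = (-77258 - 311/2)*(-129871003251/293875) = -154827/2*(-129871003251/293875) = 20107537820342577/587750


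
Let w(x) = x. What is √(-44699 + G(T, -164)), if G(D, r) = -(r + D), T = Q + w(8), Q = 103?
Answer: I*√44646 ≈ 211.3*I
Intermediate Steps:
T = 111 (T = 103 + 8 = 111)
G(D, r) = -D - r (G(D, r) = -(D + r) = -D - r)
√(-44699 + G(T, -164)) = √(-44699 + (-1*111 - 1*(-164))) = √(-44699 + (-111 + 164)) = √(-44699 + 53) = √(-44646) = I*√44646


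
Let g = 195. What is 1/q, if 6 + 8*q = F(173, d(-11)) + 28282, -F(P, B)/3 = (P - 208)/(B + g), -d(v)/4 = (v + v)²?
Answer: 13928/49228411 ≈ 0.00028293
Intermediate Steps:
d(v) = -16*v² (d(v) = -4*(v + v)² = -4*4*v² = -16*v²)
F(P, B) = -3*(-208 + P)/(195 + B) (F(P, B) = -3*(P - 208)/(B + 195) = -3*(-208 + P)/(195 + B))
q = 49228411/13928 (q = -¾ + (3*(208 - 1*173)/(195 - 16*(-11)²) + 28282)/8 = -¾ + (3*(208 - 173)/(195 - 16*121) + 28282)/8 = -¾ + (3*35/(195 - 1936) + 28282)/8 = -¾ + (3*35/(-1741) + 28282)/8 = -¾ + (3*(-1/1741)*35 + 28282)/8 = -¾ + (-105/1741 + 28282)/8 = -¾ + (⅛)*(49238857/1741) = -¾ + 49238857/13928 = 49228411/13928 ≈ 3534.5)
1/q = 1/(49228411/13928) = 13928/49228411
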